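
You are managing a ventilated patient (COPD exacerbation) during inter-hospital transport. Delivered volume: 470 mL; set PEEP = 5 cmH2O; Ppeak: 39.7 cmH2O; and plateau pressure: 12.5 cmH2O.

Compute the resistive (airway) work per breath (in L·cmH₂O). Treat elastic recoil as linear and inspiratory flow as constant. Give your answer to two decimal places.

With constant inspiratory flow the resistive pressure is constant at PIP − Pplat = 39.7 − 12.5 = 27.2 cmH2O, so resistive work = 27.2 × 0.470 = 12.784 L·cmH2O.

12.78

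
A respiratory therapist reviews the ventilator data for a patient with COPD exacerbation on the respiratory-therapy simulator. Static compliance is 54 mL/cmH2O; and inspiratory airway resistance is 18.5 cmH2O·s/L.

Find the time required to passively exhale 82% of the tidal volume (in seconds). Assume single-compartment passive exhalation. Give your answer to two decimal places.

1.71

τ = R × C = 18.5 × 54 mL/cmH2O = 18.5 × 0.054 L/cmH2O = 0.999 s.
Exhaled fraction f = 1 − e^(−t/τ) → t = −τ·ln(1 − f) = −0.999·ln(0.18) = 1.713 s.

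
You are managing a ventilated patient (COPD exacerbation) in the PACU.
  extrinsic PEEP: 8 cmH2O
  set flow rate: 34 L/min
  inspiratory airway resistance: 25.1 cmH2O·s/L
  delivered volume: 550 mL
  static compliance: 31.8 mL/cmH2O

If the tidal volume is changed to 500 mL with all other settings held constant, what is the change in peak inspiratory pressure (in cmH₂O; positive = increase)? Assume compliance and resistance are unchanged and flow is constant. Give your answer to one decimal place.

PIP = Vt/C + R·V̇ + PEEP (constant-flow equation of motion).
Only the elastic term changes: ΔPIP = ΔVt / C = (500 − 550) / 31.8 = -1.572 cmH2O.

-1.6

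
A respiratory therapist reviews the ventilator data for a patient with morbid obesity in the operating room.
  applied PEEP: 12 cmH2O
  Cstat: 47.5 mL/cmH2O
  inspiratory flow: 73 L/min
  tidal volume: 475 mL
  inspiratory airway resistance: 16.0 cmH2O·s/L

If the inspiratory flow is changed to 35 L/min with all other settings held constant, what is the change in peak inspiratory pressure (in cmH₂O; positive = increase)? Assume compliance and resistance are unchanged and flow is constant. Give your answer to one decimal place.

Flow: 73 L/min ÷ 60 = 1.2167 L/s.
New flow: 35 L/min ÷ 60 = 0.5833 L/s.
PIP = Vt/C + R·V̇ + PEEP (constant-flow equation of motion).
Only the resistive term changes: ΔPIP = R × ΔV̇ = 16.0 × (0.5833 − 1.2167) = 16.0 × -0.6334 = -10.134 cmH2O.

-10.1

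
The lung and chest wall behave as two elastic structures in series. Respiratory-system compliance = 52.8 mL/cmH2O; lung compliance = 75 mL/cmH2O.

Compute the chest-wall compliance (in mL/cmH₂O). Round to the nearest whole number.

1/Ccw = 1/Crs − 1/CL.
1/Ccw = 1/52.8 − 1/75 = 0.005606.
Ccw = 178.38 mL/cmH2O.

178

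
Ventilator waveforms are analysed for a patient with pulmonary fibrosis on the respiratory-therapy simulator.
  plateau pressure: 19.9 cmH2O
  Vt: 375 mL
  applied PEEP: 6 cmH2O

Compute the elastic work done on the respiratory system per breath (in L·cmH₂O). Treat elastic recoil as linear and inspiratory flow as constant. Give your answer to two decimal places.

2.61

Elastic work ≈ ½ × (Pplat − PEEP) × Vt = 0.5 × (19.9 − 6) × 0.375 L = 0.5 × 13.9 × 0.375 = 2.606 L·cmH2O.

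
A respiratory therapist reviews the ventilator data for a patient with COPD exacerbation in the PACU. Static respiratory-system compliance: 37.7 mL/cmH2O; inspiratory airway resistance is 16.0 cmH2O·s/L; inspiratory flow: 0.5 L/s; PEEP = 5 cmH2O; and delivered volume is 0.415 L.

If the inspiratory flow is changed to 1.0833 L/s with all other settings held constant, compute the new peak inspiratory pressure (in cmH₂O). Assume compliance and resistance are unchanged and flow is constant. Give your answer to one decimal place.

33.3

PIP = Vt/C + R·V̇ + PEEP (constant-flow equation of motion).
Only the resistive term changes: ΔPIP = R × ΔV̇ = 16.0 × (1.0833 − 0.5) = 16.0 × 0.5833 = 9.333 cmH2O.
Original PIP = 415/37.7 + 16.0×0.5 + 5 = 24.008 cmH2O; new PIP = 24.008 + (9.333) = 33.341 cmH2O.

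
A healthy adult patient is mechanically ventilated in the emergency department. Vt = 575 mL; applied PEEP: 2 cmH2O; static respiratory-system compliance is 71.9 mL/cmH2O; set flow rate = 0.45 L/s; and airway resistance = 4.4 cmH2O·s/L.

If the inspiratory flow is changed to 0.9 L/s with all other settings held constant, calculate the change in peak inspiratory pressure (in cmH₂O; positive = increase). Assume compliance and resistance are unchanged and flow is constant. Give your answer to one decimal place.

2.0

PIP = Vt/C + R·V̇ + PEEP (constant-flow equation of motion).
Only the resistive term changes: ΔPIP = R × ΔV̇ = 4.4 × (0.9 − 0.45) = 4.4 × 0.45 = 1.98 cmH2O.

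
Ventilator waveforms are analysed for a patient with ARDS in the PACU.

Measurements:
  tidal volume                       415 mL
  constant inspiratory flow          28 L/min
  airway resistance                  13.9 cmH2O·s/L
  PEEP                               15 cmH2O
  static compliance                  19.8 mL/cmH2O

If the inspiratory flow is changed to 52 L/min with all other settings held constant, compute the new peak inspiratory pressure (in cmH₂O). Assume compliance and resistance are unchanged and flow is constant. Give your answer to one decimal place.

Flow: 28 L/min ÷ 60 = 0.4667 L/s.
New flow: 52 L/min ÷ 60 = 0.8667 L/s.
PIP = Vt/C + R·V̇ + PEEP (constant-flow equation of motion).
Only the resistive term changes: ΔPIP = R × ΔV̇ = 13.9 × (0.8667 − 0.4667) = 13.9 × 0.4 = 5.56 cmH2O.
Original PIP = 415/19.8 + 13.9×0.4667 + 15 = 42.447 cmH2O; new PIP = 42.447 + (5.56) = 48.007 cmH2O.

48.0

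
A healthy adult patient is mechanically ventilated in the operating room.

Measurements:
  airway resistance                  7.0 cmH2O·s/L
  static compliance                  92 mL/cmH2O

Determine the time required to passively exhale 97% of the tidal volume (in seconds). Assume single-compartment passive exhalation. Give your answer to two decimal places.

τ = R × C = 7.0 × 92 mL/cmH2O = 7.0 × 0.092 L/cmH2O = 0.644 s.
Exhaled fraction f = 1 − e^(−t/τ) → t = −τ·ln(1 − f) = −0.644·ln(0.03) = 2.258 s.

2.26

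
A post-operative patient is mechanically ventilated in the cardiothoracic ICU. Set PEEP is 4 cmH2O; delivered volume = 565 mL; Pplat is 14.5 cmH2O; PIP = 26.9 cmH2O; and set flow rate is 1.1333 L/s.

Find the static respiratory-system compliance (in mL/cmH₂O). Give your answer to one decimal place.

53.8

Cstat = Vt / (Pplat − PEEP) = 565 / (14.5 − 4) = 565 / 10.5 = 53.81 mL/cmH2O.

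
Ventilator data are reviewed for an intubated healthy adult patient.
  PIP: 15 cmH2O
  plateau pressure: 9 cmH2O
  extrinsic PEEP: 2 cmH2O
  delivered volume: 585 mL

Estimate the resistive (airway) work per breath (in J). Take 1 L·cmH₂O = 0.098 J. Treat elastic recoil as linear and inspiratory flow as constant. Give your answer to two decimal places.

With constant inspiratory flow the resistive pressure is constant at PIP − Pplat = 15 − 9 = 6.0 cmH2O, so resistive work = 6.0 × 0.585 = 3.51 L·cmH2O.
× 0.098 J/(L·cmH2O) → 0.344 J.

0.34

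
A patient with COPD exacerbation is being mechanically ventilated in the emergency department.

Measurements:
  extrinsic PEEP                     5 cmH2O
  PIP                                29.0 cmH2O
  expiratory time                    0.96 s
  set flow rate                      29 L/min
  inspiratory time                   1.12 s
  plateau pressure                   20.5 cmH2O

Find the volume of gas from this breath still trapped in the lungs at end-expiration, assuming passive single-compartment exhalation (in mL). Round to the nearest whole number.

113

Flow: 29 L/min ÷ 60 = 0.4833 L/s.
Vt = flow × Ti = 0.4833 L/s × 1.12 s × 1000 mL/L = 541.3 mL.
R = (PIP − Pplat)/V̇ = (29.0 − 20.5) / 0.4833 = 8.5/0.4833 = 17.587 cmH2O·s/L.
C = Vt/(Pplat − PEEP) = 541.3 / (20.5 − 5) = 541.3/15.5 = 34.923 mL/cmH2O.
τ = R × C = 17.587 × 0.03492 L/cmH2O = 0.6141 s.
Fraction remaining = e^(−Te/τ) = e^(−0.96/0.6141) = 0.2095.
Trapped volume = 541.3 × 0.2095 = 113.4 mL.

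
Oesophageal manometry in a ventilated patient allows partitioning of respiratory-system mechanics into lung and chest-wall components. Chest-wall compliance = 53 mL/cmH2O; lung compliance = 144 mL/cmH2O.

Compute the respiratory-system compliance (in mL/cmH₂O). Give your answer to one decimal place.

Lung and chest wall are elastances in series: 1/Crs = 1/CL + 1/Ccw.
1/Crs = 1/144 + 1/53 = 0.02581.
Crs = 38.745 mL/cmH2O.

38.7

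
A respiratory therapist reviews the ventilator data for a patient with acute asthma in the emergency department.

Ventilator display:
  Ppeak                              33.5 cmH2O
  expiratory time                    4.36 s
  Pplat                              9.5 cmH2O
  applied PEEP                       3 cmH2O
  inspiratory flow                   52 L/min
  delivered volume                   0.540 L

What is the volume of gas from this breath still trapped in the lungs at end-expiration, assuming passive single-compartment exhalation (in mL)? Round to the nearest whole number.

81

Flow: 52 L/min ÷ 60 = 0.8667 L/s.
R = (PIP − Pplat)/V̇ = (33.5 − 9.5) / 0.8667 = 24.0/0.8667 = 27.691 cmH2O·s/L.
C = Vt/(Pplat − PEEP) = 540.0 / (9.5 − 3) = 540.0/6.5 = 83.077 mL/cmH2O.
τ = R × C = 27.691 × 0.08308 L/cmH2O = 2.301 s.
Fraction remaining = e^(−Te/τ) = e^(−4.36/2.301) = 0.1503.
Trapped volume = 540.0 × 0.1503 = 81.162 mL.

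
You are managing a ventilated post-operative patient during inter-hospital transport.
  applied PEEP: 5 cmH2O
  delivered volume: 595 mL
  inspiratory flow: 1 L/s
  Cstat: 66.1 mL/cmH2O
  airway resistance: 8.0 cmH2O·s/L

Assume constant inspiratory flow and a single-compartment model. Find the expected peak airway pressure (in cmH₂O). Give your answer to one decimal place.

22.0

Equation of motion (constant flow): PIP = Vt/C + R·V̇ + PEEP.
PIP = 595/66.1 + 8.0×1 + 5 = 9.002 + 8.0 + 5 = 22.002 cmH2O.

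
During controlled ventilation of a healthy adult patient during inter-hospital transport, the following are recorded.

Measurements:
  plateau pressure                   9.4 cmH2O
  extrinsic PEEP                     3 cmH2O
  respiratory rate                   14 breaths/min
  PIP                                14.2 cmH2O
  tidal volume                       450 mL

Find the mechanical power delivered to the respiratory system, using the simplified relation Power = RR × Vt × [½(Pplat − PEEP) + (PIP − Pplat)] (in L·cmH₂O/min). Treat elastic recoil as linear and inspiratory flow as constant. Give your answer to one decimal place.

Per-breath work = Vt × [½(Pplat−PEEP) + (PIP−Pplat)] = 0.450 × [0.5×6.4 + 4.8] = 0.450 × 8.0 = 3.6 L·cmH2O.
Power = 14 × 3.6 = 50.4 L·cmH2O/min.

50.4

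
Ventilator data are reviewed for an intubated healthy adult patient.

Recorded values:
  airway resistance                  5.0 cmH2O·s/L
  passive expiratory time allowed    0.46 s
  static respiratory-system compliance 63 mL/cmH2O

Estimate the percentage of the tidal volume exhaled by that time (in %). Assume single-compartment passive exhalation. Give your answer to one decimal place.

76.8

τ = R × C = 5.0 × 63 mL/cmH2O = 5.0 × 0.063 L/cmH2O = 0.315 s.
Passive exhalation: V(t)/V₀ = e^(−t/τ) = e^(−0.46/0.315) = 0.2322.
Fraction exhaled = 1 − 0.2322 = 0.7678 → 76.78%.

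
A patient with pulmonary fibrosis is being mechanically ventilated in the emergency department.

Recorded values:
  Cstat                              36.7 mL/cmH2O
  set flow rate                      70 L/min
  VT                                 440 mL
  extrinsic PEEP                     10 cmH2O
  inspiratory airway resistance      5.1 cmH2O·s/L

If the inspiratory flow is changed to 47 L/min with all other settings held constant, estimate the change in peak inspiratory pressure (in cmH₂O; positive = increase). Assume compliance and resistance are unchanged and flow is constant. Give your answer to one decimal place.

-2.0

Flow: 70 L/min ÷ 60 = 1.1667 L/s.
New flow: 47 L/min ÷ 60 = 0.7833 L/s.
PIP = Vt/C + R·V̇ + PEEP (constant-flow equation of motion).
Only the resistive term changes: ΔPIP = R × ΔV̇ = 5.1 × (0.7833 − 1.1667) = 5.1 × -0.3834 = -1.955 cmH2O.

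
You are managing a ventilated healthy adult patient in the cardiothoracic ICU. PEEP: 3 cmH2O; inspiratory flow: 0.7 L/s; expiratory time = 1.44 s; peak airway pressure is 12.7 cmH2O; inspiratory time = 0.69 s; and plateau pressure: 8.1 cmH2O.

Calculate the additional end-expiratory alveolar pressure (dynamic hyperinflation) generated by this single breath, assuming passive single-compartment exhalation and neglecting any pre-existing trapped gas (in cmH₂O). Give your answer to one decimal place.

0.5

Vt = flow × Ti = 0.7 L/s × 0.69 s × 1000 mL/L = 483.0 mL.
R = (PIP − Pplat)/V̇ = (12.7 − 8.1) / 0.7 = 4.6/0.7 = 6.571 cmH2O·s/L.
C = Vt/(Pplat − PEEP) = 483.0 / (8.1 − 3) = 483.0/5.1 = 94.706 mL/cmH2O.
τ = R × C = 6.571 × 0.09471 L/cmH2O = 0.6223 s.
Fraction remaining = e^(−Te/τ) = e^(−1.44/0.6223) = 0.09887; trapped volume = 483.0 × 0.09887 = 47.754 mL.
Additional alveolar pressure from trapping ≈ V_trapped / C = 47.754 / 94.706 = 0.5042 cmH2O.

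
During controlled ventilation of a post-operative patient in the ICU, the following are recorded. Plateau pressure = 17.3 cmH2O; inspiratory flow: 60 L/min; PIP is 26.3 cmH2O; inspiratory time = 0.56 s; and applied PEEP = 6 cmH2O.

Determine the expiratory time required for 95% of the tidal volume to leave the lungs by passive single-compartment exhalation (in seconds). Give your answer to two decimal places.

Flow: 60 L/min ÷ 60 = 1 L/s.
Vt = flow × Ti = 1 L/s × 0.56 s × 1000 mL/L = 560.0 mL.
R = (PIP − Pplat)/V̇ = (26.3 − 17.3) / 1 = 9.0/1 = 9.0 cmH2O·s/L.
C = Vt/(Pplat − PEEP) = 560.0 / (17.3 − 6) = 560.0/11.3 = 49.558 mL/cmH2O.
τ = R × C = 9.0 × 0.04956 L/cmH2O = 0.446 s.
t = −τ·ln(1 − 0.95) = −0.446·ln(0.05) = 1.336 s.

1.34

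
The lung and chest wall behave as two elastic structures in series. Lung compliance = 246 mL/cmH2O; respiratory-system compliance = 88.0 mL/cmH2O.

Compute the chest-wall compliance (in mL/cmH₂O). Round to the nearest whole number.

1/Ccw = 1/Crs − 1/CL.
1/Ccw = 1/88.0 − 1/246 = 0.007299.
Ccw = 137.01 mL/cmH2O.

137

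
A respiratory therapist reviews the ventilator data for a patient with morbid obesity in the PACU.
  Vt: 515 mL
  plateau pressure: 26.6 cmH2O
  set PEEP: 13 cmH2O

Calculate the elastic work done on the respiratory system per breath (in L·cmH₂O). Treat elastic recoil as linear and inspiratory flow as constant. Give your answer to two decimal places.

3.50

Elastic work ≈ ½ × (Pplat − PEEP) × Vt = 0.5 × (26.6 − 13) × 0.515 L = 0.5 × 13.6 × 0.515 = 3.502 L·cmH2O.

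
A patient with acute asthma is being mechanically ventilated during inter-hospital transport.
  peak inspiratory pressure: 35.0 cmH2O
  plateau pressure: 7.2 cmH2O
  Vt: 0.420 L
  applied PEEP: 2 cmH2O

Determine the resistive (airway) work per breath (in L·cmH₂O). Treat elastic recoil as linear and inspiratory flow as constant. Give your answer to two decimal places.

11.68

With constant inspiratory flow the resistive pressure is constant at PIP − Pplat = 35.0 − 7.2 = 27.8 cmH2O, so resistive work = 27.8 × 0.420 = 11.676 L·cmH2O.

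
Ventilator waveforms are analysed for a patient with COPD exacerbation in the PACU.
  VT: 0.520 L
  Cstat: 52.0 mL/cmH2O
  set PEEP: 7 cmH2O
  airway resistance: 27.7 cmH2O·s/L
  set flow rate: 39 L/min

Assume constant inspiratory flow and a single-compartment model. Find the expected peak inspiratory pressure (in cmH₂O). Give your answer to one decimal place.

35.0

Flow: 39 L/min ÷ 60 = 0.65 L/s.
Equation of motion (constant flow): PIP = Vt/C + R·V̇ + PEEP.
PIP = 520/52.0 + 27.7×0.65 + 7 = 10.0 + 18.005 + 7 = 35.005 cmH2O.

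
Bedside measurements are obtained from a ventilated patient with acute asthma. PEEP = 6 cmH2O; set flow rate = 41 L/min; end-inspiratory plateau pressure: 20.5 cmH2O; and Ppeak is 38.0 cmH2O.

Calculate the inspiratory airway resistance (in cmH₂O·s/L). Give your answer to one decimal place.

25.6

Flow: 41 L/min ÷ 60 = 0.6833 L/s.
Raw = (PIP − Pplat) / flow = (38.0 − 20.5) / 0.6833 = 17.5 / 0.6833 = 25.611 cmH2O·s/L.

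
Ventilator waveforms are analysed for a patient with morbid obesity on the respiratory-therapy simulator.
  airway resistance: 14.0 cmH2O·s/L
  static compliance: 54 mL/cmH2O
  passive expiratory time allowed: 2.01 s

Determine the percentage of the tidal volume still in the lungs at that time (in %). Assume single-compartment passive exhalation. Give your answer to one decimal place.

7.0

τ = R × C = 14.0 × 54 mL/cmH2O = 14.0 × 0.054 L/cmH2O = 0.756 s.
Passive exhalation: V(t)/V₀ = e^(−t/τ) = e^(−2.01/0.756) = 0.07004.
Fraction remaining = 0.07004 → 7.004%.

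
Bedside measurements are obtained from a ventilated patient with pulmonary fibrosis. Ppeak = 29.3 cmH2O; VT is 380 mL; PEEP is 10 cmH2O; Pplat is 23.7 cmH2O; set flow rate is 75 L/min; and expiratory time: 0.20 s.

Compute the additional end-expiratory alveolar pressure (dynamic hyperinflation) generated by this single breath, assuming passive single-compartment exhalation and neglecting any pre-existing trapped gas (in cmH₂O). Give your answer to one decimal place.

2.7

Flow: 75 L/min ÷ 60 = 1.25 L/s.
R = (PIP − Pplat)/V̇ = (29.3 − 23.7) / 1.25 = 5.6/1.25 = 4.48 cmH2O·s/L.
C = Vt/(Pplat − PEEP) = 380.0 / (23.7 − 10) = 380.0/13.7 = 27.737 mL/cmH2O.
τ = R × C = 4.48 × 0.02774 L/cmH2O = 0.1243 s.
Fraction remaining = e^(−Te/τ) = e^(−0.20/0.1243) = 0.2001; trapped volume = 380.0 × 0.2001 = 76.038 mL.
Additional alveolar pressure from trapping ≈ V_trapped / C = 76.038 / 27.737 = 2.741 cmH2O.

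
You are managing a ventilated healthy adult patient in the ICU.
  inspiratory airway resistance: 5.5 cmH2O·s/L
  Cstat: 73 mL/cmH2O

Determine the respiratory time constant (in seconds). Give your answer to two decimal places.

0.40

τ = R × C = 5.5 × 73 mL/cmH2O = 5.5 × 0.073 L/cmH2O = 0.4015 s.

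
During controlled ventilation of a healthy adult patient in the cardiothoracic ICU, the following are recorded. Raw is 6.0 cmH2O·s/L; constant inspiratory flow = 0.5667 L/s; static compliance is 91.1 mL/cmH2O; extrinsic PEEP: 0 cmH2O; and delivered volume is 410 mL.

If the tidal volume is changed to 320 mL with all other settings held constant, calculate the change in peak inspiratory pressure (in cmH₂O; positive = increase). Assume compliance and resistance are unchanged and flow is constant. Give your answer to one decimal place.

-1.0

PIP = Vt/C + R·V̇ + PEEP (constant-flow equation of motion).
Only the elastic term changes: ΔPIP = ΔVt / C = (320 − 410) / 91.1 = -0.9879 cmH2O.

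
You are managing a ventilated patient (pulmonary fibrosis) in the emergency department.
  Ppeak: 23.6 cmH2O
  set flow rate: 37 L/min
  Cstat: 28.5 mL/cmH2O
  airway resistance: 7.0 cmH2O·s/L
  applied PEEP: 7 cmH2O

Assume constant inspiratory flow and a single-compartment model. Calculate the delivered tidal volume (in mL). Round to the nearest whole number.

350

Flow: 37 L/min ÷ 60 = 0.6167 L/s.
Equation of motion (constant flow): PIP = Vt/C + R·V̇ + PEEP.
Vt/C = PIP − R·V̇ − PEEP = 23.6 − 4.317 − 7 = 12.283 cmH2O.
Vt = C × 12.283 = 28.5 × 12.283 = 350.07 mL.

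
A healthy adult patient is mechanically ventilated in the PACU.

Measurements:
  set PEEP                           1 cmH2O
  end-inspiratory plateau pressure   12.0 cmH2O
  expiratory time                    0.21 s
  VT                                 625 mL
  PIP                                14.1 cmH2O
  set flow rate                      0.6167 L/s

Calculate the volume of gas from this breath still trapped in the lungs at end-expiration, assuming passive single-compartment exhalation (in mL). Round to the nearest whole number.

R = (PIP − Pplat)/V̇ = (14.1 − 12.0) / 0.6167 = 2.1/0.6167 = 3.405 cmH2O·s/L.
C = Vt/(Pplat − PEEP) = 625.0 / (12.0 − 1) = 625.0/11.0 = 56.818 mL/cmH2O.
τ = R × C = 3.405 × 0.05682 L/cmH2O = 0.1935 s.
Fraction remaining = e^(−Te/τ) = e^(−0.21/0.1935) = 0.3378.
Trapped volume = 625.0 × 0.3378 = 211.13 mL.

211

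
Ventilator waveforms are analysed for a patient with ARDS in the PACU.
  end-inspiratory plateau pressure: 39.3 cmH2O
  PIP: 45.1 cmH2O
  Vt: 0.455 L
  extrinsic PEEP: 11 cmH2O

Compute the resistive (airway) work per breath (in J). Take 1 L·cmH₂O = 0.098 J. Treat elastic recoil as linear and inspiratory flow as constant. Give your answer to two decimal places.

0.26

With constant inspiratory flow the resistive pressure is constant at PIP − Pplat = 45.1 − 39.3 = 5.8 cmH2O, so resistive work = 5.8 × 0.455 = 2.639 L·cmH2O.
× 0.098 J/(L·cmH2O) → 0.2586 J.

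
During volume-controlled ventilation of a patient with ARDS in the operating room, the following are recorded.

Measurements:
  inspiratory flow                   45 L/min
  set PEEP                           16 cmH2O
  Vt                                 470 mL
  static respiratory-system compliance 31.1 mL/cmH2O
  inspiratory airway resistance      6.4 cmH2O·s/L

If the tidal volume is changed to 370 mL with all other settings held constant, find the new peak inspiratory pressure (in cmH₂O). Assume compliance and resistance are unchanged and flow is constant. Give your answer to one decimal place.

Flow: 45 L/min ÷ 60 = 0.75 L/s.
PIP = Vt/C + R·V̇ + PEEP (constant-flow equation of motion).
Only the elastic term changes: ΔPIP = ΔVt / C = (370 − 470) / 31.1 = -3.215 cmH2O.
Original PIP = 470/31.1 + 6.4×0.75 + 16 = 35.913 cmH2O; new PIP = 35.913 + (-3.215) = 32.698 cmH2O.

32.7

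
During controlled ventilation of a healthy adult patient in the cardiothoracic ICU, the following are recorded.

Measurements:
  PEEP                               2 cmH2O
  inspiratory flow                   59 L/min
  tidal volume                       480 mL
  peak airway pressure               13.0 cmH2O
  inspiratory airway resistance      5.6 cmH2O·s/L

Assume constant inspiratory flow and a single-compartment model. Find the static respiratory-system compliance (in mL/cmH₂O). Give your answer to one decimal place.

Flow: 59 L/min ÷ 60 = 0.9833 L/s.
Equation of motion (constant flow): PIP = Vt/C + R·V̇ + PEEP.
Vt/C = PIP − R·V̇ − PEEP = 13.0 − 5.6×0.9833 − 2 = 13.0 − 5.506 − 2 = 5.494 cmH2O.
C = Vt / 5.494 = 480 / 5.494 = 87.368 mL/cmH2O.

87.4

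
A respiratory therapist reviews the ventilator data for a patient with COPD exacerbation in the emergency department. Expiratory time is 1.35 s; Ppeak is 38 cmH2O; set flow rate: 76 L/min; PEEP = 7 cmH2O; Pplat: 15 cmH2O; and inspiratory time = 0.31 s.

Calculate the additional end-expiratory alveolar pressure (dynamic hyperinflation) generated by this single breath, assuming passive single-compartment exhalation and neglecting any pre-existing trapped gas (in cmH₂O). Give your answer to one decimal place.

Flow: 76 L/min ÷ 60 = 1.2667 L/s.
Vt = flow × Ti = 1.2667 L/s × 0.31 s × 1000 mL/L = 392.68 mL.
R = (PIP − Pplat)/V̇ = (38 − 15) / 1.2667 = 23.0/1.2667 = 18.157 cmH2O·s/L.
C = Vt/(Pplat − PEEP) = 392.68 / (15 − 7) = 392.68/8.0 = 49.085 mL/cmH2O.
τ = R × C = 18.157 × 0.04909 L/cmH2O = 0.8913 s.
Fraction remaining = e^(−Te/τ) = e^(−1.35/0.8913) = 0.2199; trapped volume = 392.68 × 0.2199 = 86.35 mL.
Additional alveolar pressure from trapping ≈ V_trapped / C = 86.35 / 49.085 = 1.759 cmH2O.

1.8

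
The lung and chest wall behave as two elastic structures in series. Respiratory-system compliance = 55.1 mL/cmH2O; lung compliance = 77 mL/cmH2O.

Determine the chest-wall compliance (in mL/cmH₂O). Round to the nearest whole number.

194

1/Ccw = 1/Crs − 1/CL.
1/Ccw = 1/55.1 − 1/77 = 0.005162.
Ccw = 193.72 mL/cmH2O.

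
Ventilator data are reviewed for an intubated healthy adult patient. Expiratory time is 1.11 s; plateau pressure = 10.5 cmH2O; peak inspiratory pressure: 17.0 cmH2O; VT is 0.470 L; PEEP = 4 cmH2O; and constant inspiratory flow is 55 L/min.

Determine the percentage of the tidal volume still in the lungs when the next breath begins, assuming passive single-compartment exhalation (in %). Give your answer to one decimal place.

Flow: 55 L/min ÷ 60 = 0.9167 L/s.
R = (PIP − Pplat)/V̇ = (17.0 − 10.5) / 0.9167 = 6.5/0.9167 = 7.091 cmH2O·s/L.
C = Vt/(Pplat − PEEP) = 470.0 / (10.5 − 4) = 470.0/6.5 = 72.308 mL/cmH2O.
τ = R × C = 7.091 × 0.07231 L/cmH2O = 0.5128 s.
Fraction remaining at end-expiration = e^(−Te/τ) = e^(−1.11/0.5128) = 0.1148 → 11.48%.

11.5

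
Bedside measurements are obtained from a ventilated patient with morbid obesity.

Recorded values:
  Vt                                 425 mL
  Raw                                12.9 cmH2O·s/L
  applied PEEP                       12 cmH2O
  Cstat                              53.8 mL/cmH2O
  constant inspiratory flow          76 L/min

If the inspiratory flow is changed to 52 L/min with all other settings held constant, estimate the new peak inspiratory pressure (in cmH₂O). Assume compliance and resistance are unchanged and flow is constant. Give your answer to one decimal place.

31.1

Flow: 76 L/min ÷ 60 = 1.2667 L/s.
New flow: 52 L/min ÷ 60 = 0.8667 L/s.
PIP = Vt/C + R·V̇ + PEEP (constant-flow equation of motion).
Only the resistive term changes: ΔPIP = R × ΔV̇ = 12.9 × (0.8667 − 1.2667) = 12.9 × -0.4 = -5.16 cmH2O.
Original PIP = 425/53.8 + 12.9×1.2667 + 12 = 36.24 cmH2O; new PIP = 36.24 + (-5.16) = 31.08 cmH2O.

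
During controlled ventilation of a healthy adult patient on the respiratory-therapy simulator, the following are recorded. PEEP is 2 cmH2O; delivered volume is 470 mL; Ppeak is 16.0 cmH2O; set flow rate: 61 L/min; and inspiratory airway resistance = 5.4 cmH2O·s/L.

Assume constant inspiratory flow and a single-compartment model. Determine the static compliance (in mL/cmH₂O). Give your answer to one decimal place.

Flow: 61 L/min ÷ 60 = 1.0167 L/s.
Equation of motion (constant flow): PIP = Vt/C + R·V̇ + PEEP.
Vt/C = PIP − R·V̇ − PEEP = 16.0 − 5.4×1.0167 − 2 = 16.0 − 5.49 − 2 = 8.51 cmH2O.
C = Vt / 8.51 = 470 / 8.51 = 55.229 mL/cmH2O.

55.2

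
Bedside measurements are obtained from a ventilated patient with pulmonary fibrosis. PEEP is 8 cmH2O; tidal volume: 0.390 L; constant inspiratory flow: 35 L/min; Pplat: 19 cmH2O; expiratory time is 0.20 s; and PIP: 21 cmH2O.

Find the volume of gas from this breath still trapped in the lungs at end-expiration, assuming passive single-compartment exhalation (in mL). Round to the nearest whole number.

75

Flow: 35 L/min ÷ 60 = 0.5833 L/s.
R = (PIP − Pplat)/V̇ = (21 − 19) / 0.5833 = 2.0/0.5833 = 3.429 cmH2O·s/L.
C = Vt/(Pplat − PEEP) = 390.0 / (19 − 8) = 390.0/11.0 = 35.455 mL/cmH2O.
τ = R × C = 3.429 × 0.03546 L/cmH2O = 0.1216 s.
Fraction remaining = e^(−Te/τ) = e^(−0.20/0.1216) = 0.1931.
Trapped volume = 390.0 × 0.1931 = 75.309 mL.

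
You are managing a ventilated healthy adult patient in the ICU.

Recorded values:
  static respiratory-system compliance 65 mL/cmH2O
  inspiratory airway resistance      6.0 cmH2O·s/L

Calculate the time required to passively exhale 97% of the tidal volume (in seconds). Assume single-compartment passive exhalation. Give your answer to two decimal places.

τ = R × C = 6.0 × 65 mL/cmH2O = 6.0 × 0.065 L/cmH2O = 0.39 s.
Exhaled fraction f = 1 − e^(−t/τ) → t = −τ·ln(1 − f) = −0.39·ln(0.03) = 1.368 s.

1.37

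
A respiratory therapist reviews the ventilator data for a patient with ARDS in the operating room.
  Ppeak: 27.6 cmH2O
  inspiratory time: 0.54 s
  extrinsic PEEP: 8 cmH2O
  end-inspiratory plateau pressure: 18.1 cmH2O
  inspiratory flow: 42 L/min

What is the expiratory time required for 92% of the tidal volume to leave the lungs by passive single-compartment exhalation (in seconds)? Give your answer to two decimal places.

1.28

Flow: 42 L/min ÷ 60 = 0.7 L/s.
Vt = flow × Ti = 0.7 L/s × 0.54 s × 1000 mL/L = 378.0 mL.
R = (PIP − Pplat)/V̇ = (27.6 − 18.1) / 0.7 = 9.5/0.7 = 13.571 cmH2O·s/L.
C = Vt/(Pplat − PEEP) = 378.0 / (18.1 − 8) = 378.0/10.1 = 37.426 mL/cmH2O.
τ = R × C = 13.571 × 0.03743 L/cmH2O = 0.508 s.
t = −τ·ln(1 − 0.92) = −0.508·ln(0.08) = 1.283 s.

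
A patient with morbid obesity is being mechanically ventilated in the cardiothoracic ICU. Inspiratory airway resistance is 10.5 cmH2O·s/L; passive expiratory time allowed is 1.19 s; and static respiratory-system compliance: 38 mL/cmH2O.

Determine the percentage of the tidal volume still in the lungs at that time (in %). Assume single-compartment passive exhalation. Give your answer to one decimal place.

5.1

τ = R × C = 10.5 × 38 mL/cmH2O = 10.5 × 0.038 L/cmH2O = 0.399 s.
Passive exhalation: V(t)/V₀ = e^(−t/τ) = e^(−1.19/0.399) = 0.05067.
Fraction remaining = 0.05067 → 5.067%.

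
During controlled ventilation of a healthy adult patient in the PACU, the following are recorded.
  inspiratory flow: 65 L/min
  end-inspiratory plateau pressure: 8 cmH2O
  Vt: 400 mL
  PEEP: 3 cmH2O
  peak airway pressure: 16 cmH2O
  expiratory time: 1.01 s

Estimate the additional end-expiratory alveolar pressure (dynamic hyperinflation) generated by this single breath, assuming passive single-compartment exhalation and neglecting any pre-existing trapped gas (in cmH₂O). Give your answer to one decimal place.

Flow: 65 L/min ÷ 60 = 1.0833 L/s.
R = (PIP − Pplat)/V̇ = (16 − 8) / 1.0833 = 8.0/1.0833 = 7.385 cmH2O·s/L.
C = Vt/(Pplat − PEEP) = 400.0 / (8 − 3) = 400.0/5.0 = 80.0 mL/cmH2O.
τ = R × C = 7.385 × 0.08 L/cmH2O = 0.5908 s.
Fraction remaining = e^(−Te/τ) = e^(−1.01/0.5908) = 0.1809; trapped volume = 400.0 × 0.1809 = 72.36 mL.
Additional alveolar pressure from trapping ≈ V_trapped / C = 72.36 / 80.0 = 0.9045 cmH2O.

0.9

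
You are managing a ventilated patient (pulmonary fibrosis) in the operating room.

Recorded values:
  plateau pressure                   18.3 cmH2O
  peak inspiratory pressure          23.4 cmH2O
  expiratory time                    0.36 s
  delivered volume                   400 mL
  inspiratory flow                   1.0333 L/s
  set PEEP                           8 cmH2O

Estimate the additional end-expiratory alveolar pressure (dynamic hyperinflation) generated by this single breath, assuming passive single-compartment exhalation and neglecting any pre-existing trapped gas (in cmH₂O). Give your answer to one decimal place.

R = (PIP − Pplat)/V̇ = (23.4 − 18.3) / 1.0333 = 5.1/1.0333 = 4.936 cmH2O·s/L.
C = Vt/(Pplat − PEEP) = 400.0 / (18.3 − 8) = 400.0/10.3 = 38.835 mL/cmH2O.
τ = R × C = 4.936 × 0.03884 L/cmH2O = 0.1917 s.
Fraction remaining = e^(−Te/τ) = e^(−0.36/0.1917) = 0.1529; trapped volume = 400.0 × 0.1529 = 61.16 mL.
Additional alveolar pressure from trapping ≈ V_trapped / C = 61.16 / 38.835 = 1.575 cmH2O.

1.6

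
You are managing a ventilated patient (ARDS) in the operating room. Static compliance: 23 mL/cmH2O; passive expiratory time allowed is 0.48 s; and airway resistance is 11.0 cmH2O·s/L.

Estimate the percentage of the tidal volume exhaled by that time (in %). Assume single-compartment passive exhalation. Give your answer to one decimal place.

85.0

τ = R × C = 11.0 × 23 mL/cmH2O = 11.0 × 0.023 L/cmH2O = 0.253 s.
Passive exhalation: V(t)/V₀ = e^(−t/τ) = e^(−0.48/0.253) = 0.15.
Fraction exhaled = 1 − 0.15 = 0.85 → 85.0%.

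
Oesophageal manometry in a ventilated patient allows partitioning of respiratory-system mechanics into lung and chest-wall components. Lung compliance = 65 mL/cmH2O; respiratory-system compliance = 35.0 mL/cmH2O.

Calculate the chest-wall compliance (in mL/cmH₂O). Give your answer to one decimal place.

75.8

1/Ccw = 1/Crs − 1/CL.
1/Ccw = 1/35.0 − 1/65 = 0.01319.
Ccw = 75.815 mL/cmH2O.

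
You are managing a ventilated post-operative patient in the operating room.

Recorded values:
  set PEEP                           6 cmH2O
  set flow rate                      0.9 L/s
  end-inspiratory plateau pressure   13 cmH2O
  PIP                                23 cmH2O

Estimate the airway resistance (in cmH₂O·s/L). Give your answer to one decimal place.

11.1

Raw = (PIP − Pplat) / flow = (23 − 13) / 0.9 = 10.0 / 0.9 = 11.111 cmH2O·s/L.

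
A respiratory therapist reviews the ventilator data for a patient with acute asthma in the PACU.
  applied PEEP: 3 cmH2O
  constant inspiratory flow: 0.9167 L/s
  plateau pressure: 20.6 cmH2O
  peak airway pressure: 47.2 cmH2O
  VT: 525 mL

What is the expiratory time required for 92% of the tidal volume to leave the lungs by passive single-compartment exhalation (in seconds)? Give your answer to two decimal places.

R = (PIP − Pplat)/V̇ = (47.2 − 20.6) / 0.9167 = 26.6/0.9167 = 29.017 cmH2O·s/L.
C = Vt/(Pplat − PEEP) = 525.0 / (20.6 − 3) = 525.0/17.6 = 29.83 mL/cmH2O.
τ = R × C = 29.017 × 0.02983 L/cmH2O = 0.8656 s.
t = −τ·ln(1 − 0.92) = −0.8656·ln(0.08) = 2.186 s.

2.19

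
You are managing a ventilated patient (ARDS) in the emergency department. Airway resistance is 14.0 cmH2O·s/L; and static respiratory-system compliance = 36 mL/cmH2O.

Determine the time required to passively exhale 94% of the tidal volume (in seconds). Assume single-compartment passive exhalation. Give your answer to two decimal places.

τ = R × C = 14.0 × 36 mL/cmH2O = 14.0 × 0.036 L/cmH2O = 0.504 s.
Exhaled fraction f = 1 − e^(−t/τ) → t = −τ·ln(1 − f) = −0.504·ln(0.06) = 1.418 s.

1.42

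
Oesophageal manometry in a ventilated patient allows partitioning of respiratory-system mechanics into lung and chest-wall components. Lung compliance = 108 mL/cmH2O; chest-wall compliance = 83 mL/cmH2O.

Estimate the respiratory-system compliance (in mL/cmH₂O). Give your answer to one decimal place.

Lung and chest wall are elastances in series: 1/Crs = 1/CL + 1/Ccw.
1/Crs = 1/108 + 1/83 = 0.02131.
Crs = 46.926 mL/cmH2O.

46.9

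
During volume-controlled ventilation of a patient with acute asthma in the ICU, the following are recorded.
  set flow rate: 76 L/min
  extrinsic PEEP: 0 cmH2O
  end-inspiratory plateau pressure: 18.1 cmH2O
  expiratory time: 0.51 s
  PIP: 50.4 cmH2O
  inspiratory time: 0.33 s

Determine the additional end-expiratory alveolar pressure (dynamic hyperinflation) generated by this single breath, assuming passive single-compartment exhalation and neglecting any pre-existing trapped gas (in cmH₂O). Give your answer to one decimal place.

Flow: 76 L/min ÷ 60 = 1.2667 L/s.
Vt = flow × Ti = 1.2667 L/s × 0.33 s × 1000 mL/L = 418.01 mL.
R = (PIP − Pplat)/V̇ = (50.4 − 18.1) / 1.2667 = 32.3/1.2667 = 25.499 cmH2O·s/L.
C = Vt/(Pplat − PEEP) = 418.01 / (18.1 − 0) = 418.01/18.1 = 23.094 mL/cmH2O.
τ = R × C = 25.499 × 0.02309 L/cmH2O = 0.5888 s.
Fraction remaining = e^(−Te/τ) = e^(−0.51/0.5888) = 0.4206; trapped volume = 418.01 × 0.4206 = 175.82 mL.
Additional alveolar pressure from trapping ≈ V_trapped / C = 175.82 / 23.094 = 7.613 cmH2O.

7.6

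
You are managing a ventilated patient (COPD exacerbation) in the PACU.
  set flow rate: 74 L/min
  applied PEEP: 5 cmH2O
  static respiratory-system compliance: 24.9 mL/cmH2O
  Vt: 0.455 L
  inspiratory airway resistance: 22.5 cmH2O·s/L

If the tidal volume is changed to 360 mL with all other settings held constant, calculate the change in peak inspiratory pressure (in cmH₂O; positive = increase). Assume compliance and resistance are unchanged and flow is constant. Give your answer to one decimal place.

PIP = Vt/C + R·V̇ + PEEP (constant-flow equation of motion).
Only the elastic term changes: ΔPIP = ΔVt / C = (360 − 455) / 24.9 = -3.815 cmH2O.

-3.8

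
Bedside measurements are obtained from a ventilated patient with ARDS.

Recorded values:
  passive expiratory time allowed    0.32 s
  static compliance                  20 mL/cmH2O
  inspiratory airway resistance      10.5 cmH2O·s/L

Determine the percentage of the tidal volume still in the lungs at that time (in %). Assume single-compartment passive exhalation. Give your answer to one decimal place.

21.8

τ = R × C = 10.5 × 20 mL/cmH2O = 10.5 × 0.020 L/cmH2O = 0.21 s.
Passive exhalation: V(t)/V₀ = e^(−t/τ) = e^(−0.32/0.21) = 0.2179.
Fraction remaining = 0.2179 → 21.79%.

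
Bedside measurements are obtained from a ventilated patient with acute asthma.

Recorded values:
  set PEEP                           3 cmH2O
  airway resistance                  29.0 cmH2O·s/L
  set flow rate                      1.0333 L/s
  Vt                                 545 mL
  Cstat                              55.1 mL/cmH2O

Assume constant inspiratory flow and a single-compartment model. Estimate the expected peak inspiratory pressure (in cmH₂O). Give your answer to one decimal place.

Equation of motion (constant flow): PIP = Vt/C + R·V̇ + PEEP.
PIP = 545/55.1 + 29.0×1.0333 + 3 = 9.891 + 29.966 + 3 = 42.857 cmH2O.

42.9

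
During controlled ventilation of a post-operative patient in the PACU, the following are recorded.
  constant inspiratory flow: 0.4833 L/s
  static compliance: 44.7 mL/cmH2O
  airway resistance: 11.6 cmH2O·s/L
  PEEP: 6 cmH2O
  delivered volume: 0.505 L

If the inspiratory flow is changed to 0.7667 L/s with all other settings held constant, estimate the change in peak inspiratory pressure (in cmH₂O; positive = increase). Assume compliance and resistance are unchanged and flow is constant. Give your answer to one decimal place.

3.3

PIP = Vt/C + R·V̇ + PEEP (constant-flow equation of motion).
Only the resistive term changes: ΔPIP = R × ΔV̇ = 11.6 × (0.7667 − 0.4833) = 11.6 × 0.2834 = 3.287 cmH2O.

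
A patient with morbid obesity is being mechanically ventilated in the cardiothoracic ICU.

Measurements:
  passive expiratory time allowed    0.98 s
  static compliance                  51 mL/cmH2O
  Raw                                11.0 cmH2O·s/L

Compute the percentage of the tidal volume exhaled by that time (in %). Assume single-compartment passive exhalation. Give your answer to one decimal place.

82.6

τ = R × C = 11.0 × 51 mL/cmH2O = 11.0 × 0.051 L/cmH2O = 0.561 s.
Passive exhalation: V(t)/V₀ = e^(−t/τ) = e^(−0.98/0.561) = 0.1743.
Fraction exhaled = 1 − 0.1743 = 0.8257 → 82.57%.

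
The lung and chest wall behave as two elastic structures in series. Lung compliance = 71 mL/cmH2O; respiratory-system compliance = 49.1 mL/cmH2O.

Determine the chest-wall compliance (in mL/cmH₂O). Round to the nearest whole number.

159

1/Ccw = 1/Crs − 1/CL.
1/Ccw = 1/49.1 − 1/71 = 0.006282.
Ccw = 159.18 mL/cmH2O.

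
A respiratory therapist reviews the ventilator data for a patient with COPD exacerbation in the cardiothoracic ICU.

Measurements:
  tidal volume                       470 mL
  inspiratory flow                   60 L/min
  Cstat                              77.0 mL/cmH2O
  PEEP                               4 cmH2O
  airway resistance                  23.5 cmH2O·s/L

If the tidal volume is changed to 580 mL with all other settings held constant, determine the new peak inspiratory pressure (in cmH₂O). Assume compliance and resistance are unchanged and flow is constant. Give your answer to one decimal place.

35.0

Flow: 60 L/min ÷ 60 = 1 L/s.
PIP = Vt/C + R·V̇ + PEEP (constant-flow equation of motion).
Only the elastic term changes: ΔPIP = ΔVt / C = (580 − 470) / 77.0 = 1.429 cmH2O.
Original PIP = 470/77.0 + 23.5×1 + 4 = 33.604 cmH2O; new PIP = 33.604 + (1.429) = 35.033 cmH2O.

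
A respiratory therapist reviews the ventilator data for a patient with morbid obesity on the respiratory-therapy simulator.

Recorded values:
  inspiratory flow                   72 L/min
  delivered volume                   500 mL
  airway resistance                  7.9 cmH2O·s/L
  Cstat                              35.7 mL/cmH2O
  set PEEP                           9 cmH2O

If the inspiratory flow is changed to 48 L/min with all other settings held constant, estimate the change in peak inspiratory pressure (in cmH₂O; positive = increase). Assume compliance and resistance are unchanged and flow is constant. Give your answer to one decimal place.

Flow: 72 L/min ÷ 60 = 1.2 L/s.
New flow: 48 L/min ÷ 60 = 0.8 L/s.
PIP = Vt/C + R·V̇ + PEEP (constant-flow equation of motion).
Only the resistive term changes: ΔPIP = R × ΔV̇ = 7.9 × (0.8 − 1.2) = 7.9 × -0.4 = -3.16 cmH2O.

-3.2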